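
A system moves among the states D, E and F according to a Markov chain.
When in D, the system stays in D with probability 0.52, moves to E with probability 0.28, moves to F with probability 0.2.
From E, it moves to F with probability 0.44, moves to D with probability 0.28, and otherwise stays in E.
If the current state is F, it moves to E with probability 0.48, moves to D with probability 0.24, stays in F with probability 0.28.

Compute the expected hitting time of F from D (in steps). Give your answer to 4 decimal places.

3.7425

Let t(s) be the expected number of steps to first reach F from state s, with t(F) = 0. Conditioning on the first step:
t(D) = 1 + 0.52·t(D) + 0.28·t(E)
t(E) = 1 + 0.28·t(D) + 0.28·t(E)
Solving: t(D) = 3.7425, t(E) = 2.8443.
Expected steps from D to F: 3.7425.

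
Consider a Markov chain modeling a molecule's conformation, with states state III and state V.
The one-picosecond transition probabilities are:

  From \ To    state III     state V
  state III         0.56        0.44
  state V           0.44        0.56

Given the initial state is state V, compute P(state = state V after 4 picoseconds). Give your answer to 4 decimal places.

0.5001

Propagate the distribution vector 4 picoseconds from state V.
After 0 picoseconds: (0.0000, 1.0000)
After 1 picosecond: (0.4400, 0.5600)
After 2 picoseconds: (0.4928, 0.5072)
After 3 picoseconds: (0.4991, 0.5009)
After 4 picoseconds: (0.4999, 0.5001)
P(in state V after 4 picoseconds) = 0.5001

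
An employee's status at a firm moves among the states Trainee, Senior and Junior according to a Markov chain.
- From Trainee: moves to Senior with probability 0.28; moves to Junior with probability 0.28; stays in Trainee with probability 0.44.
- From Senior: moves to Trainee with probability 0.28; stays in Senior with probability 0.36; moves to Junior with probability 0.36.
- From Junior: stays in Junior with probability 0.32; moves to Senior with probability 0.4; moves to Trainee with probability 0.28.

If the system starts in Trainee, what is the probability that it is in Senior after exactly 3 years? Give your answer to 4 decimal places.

0.3445

Propagate the distribution vector 3 years from Trainee.
After 0 years: (1.0000, 0.0000, 0.0000)
After 1 year: (0.4400, 0.2800, 0.2800)
After 2 years: (0.3504, 0.3360, 0.3136)
After 3 years: (0.3361, 0.3445, 0.3194)
P(in Senior after 3 years) = 0.3445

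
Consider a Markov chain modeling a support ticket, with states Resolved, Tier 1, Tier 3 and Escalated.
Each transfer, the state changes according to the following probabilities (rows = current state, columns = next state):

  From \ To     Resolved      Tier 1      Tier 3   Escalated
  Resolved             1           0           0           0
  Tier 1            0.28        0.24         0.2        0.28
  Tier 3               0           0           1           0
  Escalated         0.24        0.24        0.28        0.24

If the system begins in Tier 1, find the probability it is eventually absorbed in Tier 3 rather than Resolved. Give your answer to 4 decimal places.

0.4514

Let h(s) be the probability of absorption at Tier 3 starting from transient state s. Then h(Tier 3) = 1 and h(Resolved) = 0. By first-step analysis:
h(Tier 1) = 0.28·0 + 0.24·h(Tier 1) + 0.2·1 + 0.28·h(Escalated)
h(Escalated) = 0.24·0 + 0.24·h(Tier 1) + 0.28·1 + 0.24·h(Escalated)
Solving: h(Tier 1) = 0.4514, h(Escalated) = 0.5110.
Starting from Tier 1, the probability is 0.4514.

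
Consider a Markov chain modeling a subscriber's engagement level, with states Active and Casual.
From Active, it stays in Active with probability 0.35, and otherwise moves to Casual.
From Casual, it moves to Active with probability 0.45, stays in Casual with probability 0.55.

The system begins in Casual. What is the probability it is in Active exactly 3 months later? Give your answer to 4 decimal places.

0.4095

Propagate the distribution vector 3 months from Casual.
After 0 months: (0.0000, 1.0000)
After 1 month: (0.4500, 0.5500)
After 2 months: (0.4050, 0.5950)
After 3 months: (0.4095, 0.5905)
P(in Active after 3 months) = 0.4095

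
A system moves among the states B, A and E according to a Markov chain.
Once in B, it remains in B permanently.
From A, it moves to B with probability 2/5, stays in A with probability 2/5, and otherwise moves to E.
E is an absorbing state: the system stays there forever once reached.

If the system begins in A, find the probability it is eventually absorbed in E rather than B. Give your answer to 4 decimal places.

Let h(s) be the probability of absorption at E starting from transient state s. Then h(E) = 1 and h(B) = 0. By first-step analysis:
h(A) = 0.4·0 + 0.4·h(A) + 0.2·1
Solving: h(A) = 0.3333.
Starting from A, the probability is 0.3333.

0.3333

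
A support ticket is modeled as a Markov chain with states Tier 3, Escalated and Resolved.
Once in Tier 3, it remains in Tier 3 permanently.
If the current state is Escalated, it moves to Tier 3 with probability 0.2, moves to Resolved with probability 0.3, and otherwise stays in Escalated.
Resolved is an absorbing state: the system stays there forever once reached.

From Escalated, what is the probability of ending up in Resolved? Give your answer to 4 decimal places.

Let h(s) be the probability of absorption at Resolved starting from transient state s. Then h(Resolved) = 1 and h(Tier 3) = 0. By first-step analysis:
h(Escalated) = 0.2·0 + 0.5·h(Escalated) + 0.3·1
Solving: h(Escalated) = 0.6000.
Starting from Escalated, the probability is 0.6000.

0.6000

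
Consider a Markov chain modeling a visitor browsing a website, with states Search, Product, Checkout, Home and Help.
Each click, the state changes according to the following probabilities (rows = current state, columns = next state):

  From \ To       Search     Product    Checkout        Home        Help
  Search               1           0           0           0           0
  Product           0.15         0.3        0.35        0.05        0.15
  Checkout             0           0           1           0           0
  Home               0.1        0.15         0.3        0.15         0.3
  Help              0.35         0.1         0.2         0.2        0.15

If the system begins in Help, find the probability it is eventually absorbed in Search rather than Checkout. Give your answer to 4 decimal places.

0.5412

Let h(s) be the probability of absorption at Search starting from transient state s. Then h(Search) = 1 and h(Checkout) = 0. By first-step analysis:
h(Product) = 0.15·1 + 0.3·h(Product) + 0.35·0 + 0.05·h(Home) + 0.15·h(Help)
h(Home) = 0.1·1 + 0.15·h(Product) + 0.3·0 + 0.15·h(Home) + 0.3·h(Help)
h(Help) = 0.35·1 + 0.1·h(Product) + 0.2·0 + 0.2·h(Home) + 0.15·h(Help)
Solving: h(Product) = 0.3568, h(Home) = 0.3716, h(Help) = 0.5412.
Starting from Help, the probability is 0.5412.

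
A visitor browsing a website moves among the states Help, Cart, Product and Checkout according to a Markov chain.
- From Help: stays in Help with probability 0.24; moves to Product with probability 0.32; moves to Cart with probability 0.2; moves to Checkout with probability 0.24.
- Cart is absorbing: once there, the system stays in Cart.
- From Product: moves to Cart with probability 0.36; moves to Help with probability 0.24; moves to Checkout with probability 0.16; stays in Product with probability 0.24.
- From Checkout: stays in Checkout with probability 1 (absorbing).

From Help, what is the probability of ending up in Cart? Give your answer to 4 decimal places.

0.5335

Let h(s) be the probability of absorption at Cart starting from transient state s. Then h(Cart) = 1 and h(Checkout) = 0. By first-step analysis:
h(Help) = 0.24·h(Help) + 0.2·1 + 0.32·h(Product) + 0.24·0
h(Product) = 0.24·h(Help) + 0.36·1 + 0.24·h(Product) + 0.16·0
Solving: h(Help) = 0.5335, h(Product) = 0.6422.
Starting from Help, the probability is 0.5335.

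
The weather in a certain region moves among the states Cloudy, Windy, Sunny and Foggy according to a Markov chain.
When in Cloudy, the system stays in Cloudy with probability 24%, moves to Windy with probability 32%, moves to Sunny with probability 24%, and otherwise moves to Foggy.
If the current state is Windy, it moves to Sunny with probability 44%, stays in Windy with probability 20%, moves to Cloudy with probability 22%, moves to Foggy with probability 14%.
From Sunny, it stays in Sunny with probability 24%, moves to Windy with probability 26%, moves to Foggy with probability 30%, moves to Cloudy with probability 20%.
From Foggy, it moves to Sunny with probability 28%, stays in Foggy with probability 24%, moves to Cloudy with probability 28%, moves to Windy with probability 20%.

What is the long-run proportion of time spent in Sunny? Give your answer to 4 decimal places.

Let the stationary distribution be π with π = πP and π_1 + π_2 + π_3 + π_4 = 1.
π_1 = 0.24·π_1 + 0.22·π_2 + 0.2·π_3 + 0.28·π_4
π_2 = 0.32·π_1 + 0.2·π_2 + 0.26·π_3 + 0.2·π_4
π_3 = 0.24·π_1 + 0.44·π_2 + 0.24·π_3 + 0.28·π_4
Solving with the normalization constraint gives π = (0.2321, 0.2457, 0.2981, 0.2240).
So the stationary probability of Sunny is 0.2981.

0.2981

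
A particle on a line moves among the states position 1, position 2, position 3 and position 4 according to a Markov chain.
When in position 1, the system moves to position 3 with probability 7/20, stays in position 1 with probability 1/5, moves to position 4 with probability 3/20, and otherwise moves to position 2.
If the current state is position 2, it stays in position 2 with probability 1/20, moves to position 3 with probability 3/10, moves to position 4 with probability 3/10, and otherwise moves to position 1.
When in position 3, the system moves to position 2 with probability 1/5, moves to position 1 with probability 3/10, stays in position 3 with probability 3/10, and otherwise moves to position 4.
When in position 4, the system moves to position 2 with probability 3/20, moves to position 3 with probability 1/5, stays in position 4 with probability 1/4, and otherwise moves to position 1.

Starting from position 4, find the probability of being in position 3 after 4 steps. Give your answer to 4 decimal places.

Propagate the distribution vector 4 steps from position 4.
After 0 steps: (0.0000, 0.0000, 0.0000, 1.0000)
After 1 step: (0.4000, 0.1500, 0.2000, 0.2500)
After 2 steps: (0.2925, 0.2050, 0.2950, 0.2075)
After 3 steps: (0.3018, 0.1881, 0.2939, 0.2163)
After 4 steps: (0.3009, 0.1911, 0.2935, 0.2145)
P(in position 3 after 4 steps) = 0.2935

0.2935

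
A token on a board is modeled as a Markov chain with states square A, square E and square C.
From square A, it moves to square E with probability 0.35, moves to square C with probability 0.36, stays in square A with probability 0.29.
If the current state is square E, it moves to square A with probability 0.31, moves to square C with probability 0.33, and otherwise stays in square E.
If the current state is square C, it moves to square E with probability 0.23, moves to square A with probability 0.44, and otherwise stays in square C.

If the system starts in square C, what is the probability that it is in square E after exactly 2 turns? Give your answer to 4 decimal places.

0.3127

Sum over the intermediate state after 1 turn:
P = P(square C→square A)·P(square A→square E) + P(square C→square E)·P(square E→square E) + P(square C→square C)·P(square C→square E)
  = 0.44×0.35 + 0.23×0.36 + 0.33×0.23
  = 0.1540 + 0.0828 + 0.0759 = 0.3127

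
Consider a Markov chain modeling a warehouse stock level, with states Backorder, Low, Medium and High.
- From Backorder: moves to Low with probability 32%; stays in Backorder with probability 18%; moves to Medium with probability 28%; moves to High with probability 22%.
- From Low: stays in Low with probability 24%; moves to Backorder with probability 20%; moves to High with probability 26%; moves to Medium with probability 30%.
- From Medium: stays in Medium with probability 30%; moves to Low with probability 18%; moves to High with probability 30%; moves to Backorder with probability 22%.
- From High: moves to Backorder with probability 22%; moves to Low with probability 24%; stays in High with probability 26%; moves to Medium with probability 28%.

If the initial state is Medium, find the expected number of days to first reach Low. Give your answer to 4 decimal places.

Let t(s) be the expected number of days to first reach Low from state s, with t(Low) = 0. Conditioning on the first day:
t(Backorder) = 1 + 0.18·t(Backorder) + 0.28·t(Medium) + 0.22·t(High)
t(Medium) = 1 + 0.22·t(Backorder) + 0.3·t(Medium) + 0.3·t(High)
t(High) = 1 + 0.22·t(Backorder) + 0.28·t(Medium) + 0.26·t(High)
Solving: t(Backorder) = 3.8497, t(Medium) = 4.4258, t(High) = 4.1705.
Expected days from Medium to Low: 4.4258.

4.4258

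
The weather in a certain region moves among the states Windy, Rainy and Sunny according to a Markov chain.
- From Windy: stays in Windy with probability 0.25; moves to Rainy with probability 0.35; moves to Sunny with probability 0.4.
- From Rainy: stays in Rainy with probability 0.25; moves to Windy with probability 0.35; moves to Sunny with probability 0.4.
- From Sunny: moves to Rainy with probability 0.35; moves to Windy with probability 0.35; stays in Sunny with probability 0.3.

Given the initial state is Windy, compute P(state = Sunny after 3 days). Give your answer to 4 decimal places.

0.3640

Propagate the distribution vector 3 days from Windy.
After 0 days: (1.0000, 0.0000, 0.0000)
After 1 day: (0.2500, 0.3500, 0.4000)
After 2 days: (0.3250, 0.3150, 0.3600)
After 3 days: (0.3175, 0.3185, 0.3640)
P(in Sunny after 3 days) = 0.3640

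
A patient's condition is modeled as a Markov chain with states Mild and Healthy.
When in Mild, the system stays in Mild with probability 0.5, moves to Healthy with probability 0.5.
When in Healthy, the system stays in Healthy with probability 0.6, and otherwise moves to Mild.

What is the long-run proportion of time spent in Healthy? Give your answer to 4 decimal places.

0.5556

Let the stationary distribution be π with π = πP and π_1 + π_2 = 1.
π_1 = 0.5·π_1 + 0.4·π_2
Solving with the normalization constraint gives π = (0.4444, 0.5556).
So the stationary probability of Healthy is 0.5556.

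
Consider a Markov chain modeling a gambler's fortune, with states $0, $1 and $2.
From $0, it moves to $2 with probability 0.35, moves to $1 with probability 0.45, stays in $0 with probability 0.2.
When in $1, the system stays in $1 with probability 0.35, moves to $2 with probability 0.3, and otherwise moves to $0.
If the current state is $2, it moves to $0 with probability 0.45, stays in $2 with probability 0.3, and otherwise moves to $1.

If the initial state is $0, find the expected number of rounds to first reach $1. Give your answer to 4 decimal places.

2.6087

Let t(s) be the expected number of rounds to first reach $1 from state s, with t($1) = 0. Conditioning on the first round:
t($0) = 1 + 0.2·t($0) + 0.35·t($2)
t($2) = 1 + 0.45·t($0) + 0.3·t($2)
Solving: t($0) = 2.6087, t($2) = 3.1056.
Expected rounds from $0 to $1: 2.6087.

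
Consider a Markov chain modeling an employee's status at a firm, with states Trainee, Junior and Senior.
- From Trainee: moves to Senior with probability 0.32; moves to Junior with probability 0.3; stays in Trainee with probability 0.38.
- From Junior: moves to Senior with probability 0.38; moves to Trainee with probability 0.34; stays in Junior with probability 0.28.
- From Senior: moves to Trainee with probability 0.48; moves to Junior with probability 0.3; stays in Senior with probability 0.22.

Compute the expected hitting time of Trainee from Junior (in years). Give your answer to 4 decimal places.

Let t(s) be the expected number of years to first reach Trainee from state s, with t(Trainee) = 0. Conditioning on the first year:
t(Junior) = 1 + 0.28·t(Junior) + 0.38·t(Senior)
t(Senior) = 1 + 0.3·t(Junior) + 0.22·t(Senior)
Solving: t(Junior) = 2.5916, t(Senior) = 2.2788.
Expected years from Junior to Trainee: 2.5916.

2.5916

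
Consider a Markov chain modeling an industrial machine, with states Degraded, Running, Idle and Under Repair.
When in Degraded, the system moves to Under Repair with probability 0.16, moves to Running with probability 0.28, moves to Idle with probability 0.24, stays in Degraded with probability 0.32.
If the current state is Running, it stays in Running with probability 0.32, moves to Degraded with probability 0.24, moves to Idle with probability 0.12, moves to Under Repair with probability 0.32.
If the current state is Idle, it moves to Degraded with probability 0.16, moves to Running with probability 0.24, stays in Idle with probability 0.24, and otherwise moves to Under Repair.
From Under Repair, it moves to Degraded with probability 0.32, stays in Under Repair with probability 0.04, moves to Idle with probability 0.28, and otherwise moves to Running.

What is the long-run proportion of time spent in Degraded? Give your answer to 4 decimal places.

0.2618

Let the stationary distribution be π with π = πP and π_1 + π_2 + π_3 + π_4 = 1.
π_1 = 0.32·π_1 + 0.24·π_2 + 0.16·π_3 + 0.32·π_4
π_2 = 0.28·π_1 + 0.32·π_2 + 0.24·π_3 + 0.36·π_4
π_3 = 0.24·π_1 + 0.12·π_2 + 0.24·π_3 + 0.28·π_4
Solving with the normalization constraint gives π = (0.2618, 0.3015, 0.2128, 0.2239).
So the stationary probability of Degraded is 0.2618.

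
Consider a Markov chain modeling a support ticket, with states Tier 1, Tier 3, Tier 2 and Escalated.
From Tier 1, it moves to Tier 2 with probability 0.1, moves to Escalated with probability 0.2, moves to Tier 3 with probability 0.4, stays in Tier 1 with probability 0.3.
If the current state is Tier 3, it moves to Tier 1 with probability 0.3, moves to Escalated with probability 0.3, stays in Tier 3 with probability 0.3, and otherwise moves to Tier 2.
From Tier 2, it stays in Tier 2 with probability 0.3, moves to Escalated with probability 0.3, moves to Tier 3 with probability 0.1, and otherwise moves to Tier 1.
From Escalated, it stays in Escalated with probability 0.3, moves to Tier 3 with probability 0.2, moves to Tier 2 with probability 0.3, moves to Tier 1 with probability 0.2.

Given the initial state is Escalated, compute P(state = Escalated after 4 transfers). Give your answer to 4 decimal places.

Propagate the distribution vector 4 transfers from Escalated.
After 0 transfers: (0.0000, 0.0000, 0.0000, 1.0000)
After 1 transfer: (0.2000, 0.2000, 0.3000, 0.3000)
After 2 transfers: (0.2700, 0.2300, 0.2200, 0.2800)
After 3 transfers: (0.2720, 0.2550, 0.2000, 0.2730)
After 4 transfers: (0.2727, 0.2599, 0.1946, 0.2728)
P(in Escalated after 4 transfers) = 0.2728

0.2728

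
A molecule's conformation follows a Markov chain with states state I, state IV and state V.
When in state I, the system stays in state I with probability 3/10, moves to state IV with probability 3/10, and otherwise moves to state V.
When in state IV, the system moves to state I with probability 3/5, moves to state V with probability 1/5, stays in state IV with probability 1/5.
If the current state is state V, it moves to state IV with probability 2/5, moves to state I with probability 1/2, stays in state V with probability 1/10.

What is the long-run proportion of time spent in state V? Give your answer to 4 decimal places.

Let the stationary distribution be π with π = πP and π_1 + π_2 + π_3 = 1.
π_1 = 0.3·π_1 + 0.6·π_2 + 0.5·π_3
π_2 = 0.3·π_1 + 0.2·π_2 + 0.4·π_3
Solving with the normalization constraint gives π = (0.4414, 0.2966, 0.2621).
So the stationary probability of state V is 0.2621.

0.2621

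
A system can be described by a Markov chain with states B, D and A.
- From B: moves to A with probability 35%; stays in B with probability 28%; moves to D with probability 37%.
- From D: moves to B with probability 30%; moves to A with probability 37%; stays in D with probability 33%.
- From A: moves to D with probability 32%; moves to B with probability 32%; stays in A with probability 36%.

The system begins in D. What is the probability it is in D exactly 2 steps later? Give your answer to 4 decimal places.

Sum over the intermediate state after 1 step:
P = P(D→B)·P(B→D) + P(D→D)·P(D→D) + P(D→A)·P(A→D)
  = 0.3×0.37 + 0.33×0.33 + 0.37×0.32
  = 0.1110 + 0.1089 + 0.1184 = 0.3383

0.3383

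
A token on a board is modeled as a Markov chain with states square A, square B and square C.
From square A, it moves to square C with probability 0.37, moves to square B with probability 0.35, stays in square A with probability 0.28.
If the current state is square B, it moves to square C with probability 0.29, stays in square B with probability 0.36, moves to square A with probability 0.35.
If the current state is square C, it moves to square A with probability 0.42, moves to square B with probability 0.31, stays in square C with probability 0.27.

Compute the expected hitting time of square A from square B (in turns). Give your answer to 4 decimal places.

2.7034

Let t(s) be the expected number of turns to first reach square A from state s, with t(square A) = 0. Conditioning on the first turn:
t(square B) = 1 + 0.36·t(square B) + 0.29·t(square C)
t(square C) = 1 + 0.31·t(square B) + 0.27·t(square C)
Solving: t(square B) = 2.7034, t(square C) = 2.5179.
Expected turns from square B to square A: 2.7034.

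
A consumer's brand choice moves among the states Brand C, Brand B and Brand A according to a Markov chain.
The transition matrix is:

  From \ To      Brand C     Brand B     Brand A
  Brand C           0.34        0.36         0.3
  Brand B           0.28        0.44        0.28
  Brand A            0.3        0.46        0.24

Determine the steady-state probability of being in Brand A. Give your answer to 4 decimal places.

0.2751

Let the stationary distribution be π with π = πP and π_1 + π_2 + π_3 = 1.
π_1 = 0.34·π_1 + 0.28·π_2 + 0.3·π_3
π_2 = 0.36·π_1 + 0.44·π_2 + 0.46·π_3
Solving with the normalization constraint gives π = (0.3037, 0.4212, 0.2751).
So the stationary probability of Brand A is 0.2751.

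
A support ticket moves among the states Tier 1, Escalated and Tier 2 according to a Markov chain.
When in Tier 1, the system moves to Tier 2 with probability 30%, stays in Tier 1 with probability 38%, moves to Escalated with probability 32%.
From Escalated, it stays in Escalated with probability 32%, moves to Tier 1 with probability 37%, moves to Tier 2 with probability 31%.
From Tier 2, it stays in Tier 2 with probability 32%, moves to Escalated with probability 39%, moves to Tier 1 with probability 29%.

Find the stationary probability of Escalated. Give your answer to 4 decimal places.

Let the stationary distribution be π with π = πP and π_1 + π_2 + π_3 = 1.
π_1 = 0.38·π_1 + 0.37·π_2 + 0.29·π_3
π_2 = 0.32·π_1 + 0.32·π_2 + 0.39·π_3
Solving with the normalization constraint gives π = (0.3487, 0.3417, 0.3096).
So the stationary probability of Escalated is 0.3417.

0.3417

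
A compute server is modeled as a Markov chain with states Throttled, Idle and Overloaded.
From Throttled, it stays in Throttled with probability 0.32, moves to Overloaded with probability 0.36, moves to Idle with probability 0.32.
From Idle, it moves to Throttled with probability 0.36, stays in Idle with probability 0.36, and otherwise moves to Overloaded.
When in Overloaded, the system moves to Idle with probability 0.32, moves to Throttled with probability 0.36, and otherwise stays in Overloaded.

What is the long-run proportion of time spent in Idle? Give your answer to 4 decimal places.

0.3333

Let the stationary distribution be π with π = πP and π_1 + π_2 + π_3 = 1.
π_1 = 0.32·π_1 + 0.36·π_2 + 0.36·π_3
π_2 = 0.32·π_1 + 0.36·π_2 + 0.32·π_3
Solving with the normalization constraint gives π = (0.3462, 0.3333, 0.3205).
So the stationary probability of Idle is 0.3333.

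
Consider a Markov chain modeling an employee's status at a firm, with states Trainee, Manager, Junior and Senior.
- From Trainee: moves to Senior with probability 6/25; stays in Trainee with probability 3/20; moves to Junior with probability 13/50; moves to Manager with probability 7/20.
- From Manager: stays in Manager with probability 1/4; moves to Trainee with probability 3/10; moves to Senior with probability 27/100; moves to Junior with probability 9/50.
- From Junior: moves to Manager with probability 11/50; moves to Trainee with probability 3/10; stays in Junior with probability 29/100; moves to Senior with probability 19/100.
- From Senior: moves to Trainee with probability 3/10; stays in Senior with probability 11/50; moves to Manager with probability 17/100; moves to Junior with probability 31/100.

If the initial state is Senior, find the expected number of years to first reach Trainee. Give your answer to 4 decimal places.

3.3333

Let t(s) be the expected number of years to first reach Trainee from state s, with t(Trainee) = 0. Conditioning on the first year:
t(Manager) = 1 + 0.25·t(Manager) + 0.18·t(Junior) + 0.27·t(Senior)
t(Junior) = 1 + 0.22·t(Manager) + 0.29·t(Junior) + 0.19·t(Senior)
t(Senior) = 1 + 0.17·t(Manager) + 0.31·t(Junior) + 0.22·t(Senior)
Solving: t(Manager) = 3.3333, t(Junior) = 3.3333, t(Senior) = 3.3333.
Expected years from Senior to Trainee: 3.3333.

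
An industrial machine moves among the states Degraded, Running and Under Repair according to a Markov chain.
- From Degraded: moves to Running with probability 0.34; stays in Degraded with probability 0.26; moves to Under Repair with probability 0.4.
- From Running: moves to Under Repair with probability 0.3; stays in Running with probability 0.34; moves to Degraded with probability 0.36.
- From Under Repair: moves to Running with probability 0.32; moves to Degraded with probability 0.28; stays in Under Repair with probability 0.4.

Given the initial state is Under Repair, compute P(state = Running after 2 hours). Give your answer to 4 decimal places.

Sum over the intermediate state after 1 hour:
P = P(Under Repair→Degraded)·P(Degraded→Running) + P(Under Repair→Running)·P(Running→Running) + P(Under Repair→Under Repair)·P(Under Repair→Running)
  = 0.28×0.34 + 0.32×0.34 + 0.4×0.32
  = 0.0952 + 0.1088 + 0.1280 = 0.3320

0.3320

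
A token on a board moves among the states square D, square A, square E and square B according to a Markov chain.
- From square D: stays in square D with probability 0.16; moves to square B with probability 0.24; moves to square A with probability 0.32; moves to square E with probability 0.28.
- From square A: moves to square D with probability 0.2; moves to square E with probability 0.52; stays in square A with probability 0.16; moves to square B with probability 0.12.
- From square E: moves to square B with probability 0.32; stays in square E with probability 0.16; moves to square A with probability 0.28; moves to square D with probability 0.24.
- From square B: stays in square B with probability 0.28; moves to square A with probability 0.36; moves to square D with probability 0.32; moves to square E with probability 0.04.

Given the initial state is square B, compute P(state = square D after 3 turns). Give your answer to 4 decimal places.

Propagate the distribution vector 3 turns from square B.
After 0 turns: (0.0000, 0.0000, 0.0000, 1.0000)
After 1 turn: (0.3200, 0.3600, 0.0400, 0.2800)
After 2 turns: (0.2224, 0.2720, 0.2944, 0.2112)
After 3 turns: (0.2282, 0.2732, 0.2593, 0.2394)
P(in square D after 3 turns) = 0.2282

0.2282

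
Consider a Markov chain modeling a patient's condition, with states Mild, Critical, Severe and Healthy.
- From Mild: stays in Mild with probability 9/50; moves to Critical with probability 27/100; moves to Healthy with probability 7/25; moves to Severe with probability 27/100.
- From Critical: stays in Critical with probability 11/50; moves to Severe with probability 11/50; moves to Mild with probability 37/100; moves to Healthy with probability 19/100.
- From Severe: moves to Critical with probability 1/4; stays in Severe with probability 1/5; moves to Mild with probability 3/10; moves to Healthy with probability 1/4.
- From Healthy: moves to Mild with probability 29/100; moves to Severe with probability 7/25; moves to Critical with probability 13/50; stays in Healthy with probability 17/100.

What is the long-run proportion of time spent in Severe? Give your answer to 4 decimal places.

0.2427

Let the stationary distribution be π with π = πP and π_1 + π_2 + π_3 + π_4 = 1.
π_1 = 0.18·π_1 + 0.37·π_2 + 0.3·π_3 + 0.29·π_4
π_2 = 0.27·π_1 + 0.22·π_2 + 0.25·π_3 + 0.26·π_4
π_3 = 0.27·π_1 + 0.22·π_2 + 0.2·π_3 + 0.28·π_4
Solving with the normalization constraint gives π = (0.2815, 0.2504, 0.2427, 0.2254).
So the stationary probability of Severe is 0.2427.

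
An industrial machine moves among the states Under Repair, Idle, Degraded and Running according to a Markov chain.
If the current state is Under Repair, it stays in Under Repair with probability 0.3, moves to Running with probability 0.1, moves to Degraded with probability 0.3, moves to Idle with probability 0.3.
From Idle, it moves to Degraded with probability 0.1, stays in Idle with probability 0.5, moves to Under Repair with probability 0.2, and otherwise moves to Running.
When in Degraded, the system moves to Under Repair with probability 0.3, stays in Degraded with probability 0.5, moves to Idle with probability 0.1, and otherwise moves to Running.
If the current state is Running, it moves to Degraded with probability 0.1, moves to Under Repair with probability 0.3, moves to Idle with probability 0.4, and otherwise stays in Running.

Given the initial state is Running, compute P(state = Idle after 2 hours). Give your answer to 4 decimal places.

Propagate the distribution vector 2 hours from Running.
After 0 hours: (0.0000, 0.0000, 0.0000, 1.0000)
After 1 hour: (0.3000, 0.4000, 0.1000, 0.2000)
After 2 hours: (0.2600, 0.3800, 0.2000, 0.1600)
P(in Idle after 2 hours) = 0.3800

0.3800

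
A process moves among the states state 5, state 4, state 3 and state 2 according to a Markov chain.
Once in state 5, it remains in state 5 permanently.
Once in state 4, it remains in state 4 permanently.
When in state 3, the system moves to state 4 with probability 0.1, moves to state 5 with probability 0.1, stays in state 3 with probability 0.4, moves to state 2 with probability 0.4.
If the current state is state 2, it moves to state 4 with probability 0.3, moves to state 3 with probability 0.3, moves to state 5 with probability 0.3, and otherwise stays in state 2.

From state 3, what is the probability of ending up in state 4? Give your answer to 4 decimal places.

0.5000

Let h(s) be the probability of absorption at state 4 starting from transient state s. Then h(state 4) = 1 and h(state 5) = 0. By first-step analysis:
h(state 3) = 0.1·0 + 0.1·1 + 0.4·h(state 3) + 0.4·h(state 2)
h(state 2) = 0.3·0 + 0.3·1 + 0.3·h(state 3) + 0.1·h(state 2)
Solving: h(state 3) = 0.5000, h(state 2) = 0.5000.
Starting from state 3, the probability is 0.5000.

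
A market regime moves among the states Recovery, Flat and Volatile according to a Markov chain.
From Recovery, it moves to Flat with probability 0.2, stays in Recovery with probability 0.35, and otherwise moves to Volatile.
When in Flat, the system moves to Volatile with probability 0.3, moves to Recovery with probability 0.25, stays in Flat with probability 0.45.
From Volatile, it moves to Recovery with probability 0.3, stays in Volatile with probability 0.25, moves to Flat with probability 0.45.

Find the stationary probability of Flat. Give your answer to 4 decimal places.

0.3760

Let the stationary distribution be π with π = πP and π_1 + π_2 + π_3 = 1.
π_1 = 0.35·π_1 + 0.25·π_2 + 0.3·π_3
π_2 = 0.2·π_1 + 0.45·π_2 + 0.45·π_3
Solving with the normalization constraint gives π = (0.2960, 0.3760, 0.3280).
So the stationary probability of Flat is 0.3760.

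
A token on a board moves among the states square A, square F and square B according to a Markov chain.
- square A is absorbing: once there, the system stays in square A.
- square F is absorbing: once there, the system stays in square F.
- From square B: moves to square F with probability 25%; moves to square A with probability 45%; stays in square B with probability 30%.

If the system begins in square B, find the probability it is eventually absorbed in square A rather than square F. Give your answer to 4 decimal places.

Let h(s) be the probability of absorption at square A starting from transient state s. Then h(square A) = 1 and h(square F) = 0. By first-step analysis:
h(square B) = 0.45·1 + 0.25·0 + 0.3·h(square B)
Solving: h(square B) = 0.6429.
Starting from square B, the probability is 0.6429.

0.6429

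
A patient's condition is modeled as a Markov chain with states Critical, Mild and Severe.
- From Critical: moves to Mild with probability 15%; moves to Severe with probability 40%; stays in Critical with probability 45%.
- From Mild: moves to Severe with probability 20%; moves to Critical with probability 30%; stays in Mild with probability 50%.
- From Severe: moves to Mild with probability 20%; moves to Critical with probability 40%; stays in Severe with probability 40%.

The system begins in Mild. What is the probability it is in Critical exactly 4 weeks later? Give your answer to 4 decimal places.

0.3910

Propagate the distribution vector 4 weeks from Mild.
After 0 weeks: (0.0000, 1.0000, 0.0000)
After 1 week: (0.3000, 0.5000, 0.2000)
After 2 weeks: (0.3650, 0.3350, 0.3000)
After 3 weeks: (0.3848, 0.2823, 0.3330)
After 4 weeks: (0.3910, 0.2654, 0.3436)
P(in Critical after 4 weeks) = 0.3910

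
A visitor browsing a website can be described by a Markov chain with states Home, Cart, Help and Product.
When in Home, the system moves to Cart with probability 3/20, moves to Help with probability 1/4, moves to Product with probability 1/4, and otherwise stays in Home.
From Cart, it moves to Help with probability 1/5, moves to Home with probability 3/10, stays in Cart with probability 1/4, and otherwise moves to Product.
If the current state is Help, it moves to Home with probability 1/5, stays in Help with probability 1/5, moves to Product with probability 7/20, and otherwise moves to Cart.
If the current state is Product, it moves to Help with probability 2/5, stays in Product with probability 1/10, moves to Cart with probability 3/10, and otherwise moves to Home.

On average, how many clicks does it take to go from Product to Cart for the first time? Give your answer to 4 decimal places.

4.0079

Let t(s) be the expected number of clicks to first reach Cart from state s, with t(Cart) = 0. Conditioning on the first click:
t(Home) = 1 + 0.35·t(Home) + 0.25·t(Help) + 0.25·t(Product)
t(Help) = 1 + 0.2·t(Home) + 0.2·t(Help) + 0.35·t(Product)
t(Product) = 1 + 0.2·t(Home) + 0.4·t(Help) + 0.1·t(Product)
Solving: t(Home) = 4.6857, t(Help) = 4.1749, t(Product) = 4.0079.
Expected clicks from Product to Cart: 4.0079.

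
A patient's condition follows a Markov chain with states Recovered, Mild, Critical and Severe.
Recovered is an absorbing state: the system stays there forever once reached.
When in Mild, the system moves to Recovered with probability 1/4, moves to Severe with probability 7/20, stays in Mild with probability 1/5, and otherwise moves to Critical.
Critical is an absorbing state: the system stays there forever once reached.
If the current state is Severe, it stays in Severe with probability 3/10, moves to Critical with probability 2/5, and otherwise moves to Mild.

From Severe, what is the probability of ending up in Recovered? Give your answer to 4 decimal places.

Let h(s) be the probability of absorption at Recovered starting from transient state s. Then h(Recovered) = 1 and h(Critical) = 0. By first-step analysis:
h(Mild) = 0.25·1 + 0.2·h(Mild) + 0.2·0 + 0.35·h(Severe)
h(Severe) = 0.3·h(Mild) + 0.4·0 + 0.3·h(Severe)
Solving: h(Mild) = 0.3846, h(Severe) = 0.1648.
Starting from Severe, the probability is 0.1648.

0.1648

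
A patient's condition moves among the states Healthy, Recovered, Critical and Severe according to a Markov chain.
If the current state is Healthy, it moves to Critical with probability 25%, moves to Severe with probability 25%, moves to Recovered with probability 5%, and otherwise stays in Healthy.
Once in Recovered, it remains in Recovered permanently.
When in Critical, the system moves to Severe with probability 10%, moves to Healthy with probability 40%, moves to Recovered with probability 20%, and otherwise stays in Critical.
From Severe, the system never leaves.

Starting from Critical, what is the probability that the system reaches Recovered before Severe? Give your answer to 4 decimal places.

0.4561

Let h(s) be the probability of absorption at Recovered starting from transient state s. Then h(Recovered) = 1 and h(Severe) = 0. By first-step analysis:
h(Healthy) = 0.45·h(Healthy) + 0.05·1 + 0.25·h(Critical) + 0.25·0
h(Critical) = 0.4·h(Healthy) + 0.2·1 + 0.3·h(Critical) + 0.1·0
Solving: h(Healthy) = 0.2982, h(Critical) = 0.4561.
Starting from Critical, the probability is 0.4561.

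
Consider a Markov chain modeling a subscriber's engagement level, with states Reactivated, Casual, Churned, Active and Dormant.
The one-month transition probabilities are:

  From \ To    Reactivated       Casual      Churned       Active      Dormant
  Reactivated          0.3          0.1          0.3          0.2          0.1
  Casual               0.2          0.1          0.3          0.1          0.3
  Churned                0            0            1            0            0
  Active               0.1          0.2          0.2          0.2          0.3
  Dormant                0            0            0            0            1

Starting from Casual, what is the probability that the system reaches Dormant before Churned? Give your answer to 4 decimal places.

Let h(s) be the probability of absorption at Dormant starting from transient state s. Then h(Dormant) = 1 and h(Churned) = 0. By first-step analysis:
h(Reactivated) = 0.3·h(Reactivated) + 0.1·h(Casual) + 0.3·0 + 0.2·h(Active) + 0.1·1
h(Casual) = 0.2·h(Reactivated) + 0.1·h(Casual) + 0.3·0 + 0.1·h(Active) + 0.3·1
h(Active) = 0.1·h(Reactivated) + 0.2·h(Casual) + 0.2·0 + 0.2·h(Active) + 0.3·1
Solving: h(Reactivated) = 0.3647, h(Casual) = 0.4743, h(Active) = 0.5391.
Starting from Casual, the probability is 0.4743.

0.4743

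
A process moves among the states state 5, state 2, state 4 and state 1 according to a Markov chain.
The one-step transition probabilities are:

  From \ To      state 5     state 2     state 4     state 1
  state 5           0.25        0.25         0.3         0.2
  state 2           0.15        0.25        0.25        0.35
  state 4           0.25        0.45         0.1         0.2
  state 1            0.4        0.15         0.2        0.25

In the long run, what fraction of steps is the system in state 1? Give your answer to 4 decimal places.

Let the stationary distribution be π with π = πP and π_1 + π_2 + π_3 + π_4 = 1.
π_1 = 0.25·π_1 + 0.15·π_2 + 0.25·π_3 + 0.4·π_4
π_2 = 0.25·π_1 + 0.25·π_2 + 0.45·π_3 + 0.15·π_4
π_3 = 0.3·π_1 + 0.25·π_2 + 0.1·π_3 + 0.2·π_4
Solving with the normalization constraint gives π = (0.2611, 0.2683, 0.2177, 0.2529).
So the stationary probability of state 1 is 0.2529.

0.2529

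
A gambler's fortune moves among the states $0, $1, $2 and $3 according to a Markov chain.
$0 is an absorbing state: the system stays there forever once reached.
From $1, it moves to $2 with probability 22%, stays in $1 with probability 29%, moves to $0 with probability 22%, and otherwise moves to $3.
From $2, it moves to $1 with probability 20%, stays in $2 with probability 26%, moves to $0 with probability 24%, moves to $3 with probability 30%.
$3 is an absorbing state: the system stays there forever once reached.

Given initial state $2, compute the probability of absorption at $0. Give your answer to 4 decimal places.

Let h(s) be the probability of absorption at $0 starting from transient state s. Then h($0) = 1 and h($3) = 0. By first-step analysis:
h($1) = 0.22·1 + 0.29·h($1) + 0.22·h($2) + 0.27·0
h($2) = 0.24·1 + 0.2·h($1) + 0.26·h($2) + 0.3·0
Solving: h($1) = 0.4479, h($2) = 0.4454.
Starting from $2, the probability is 0.4454.

0.4454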